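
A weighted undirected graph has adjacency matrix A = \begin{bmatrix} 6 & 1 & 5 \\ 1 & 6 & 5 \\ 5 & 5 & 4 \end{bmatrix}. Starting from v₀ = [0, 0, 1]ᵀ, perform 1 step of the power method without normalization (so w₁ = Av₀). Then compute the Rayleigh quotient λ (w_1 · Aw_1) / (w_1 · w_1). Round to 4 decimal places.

12.3333

w1 = Av₀ = (5, 5, 4)
Aw1 = (55, 55, 66)
w1·Aw1 = 5·55 + 5·55 + 4·66 = 814; w1·w1 = 5·5 + 5·5 + 4·4 = 66
λ ≈ 814/66 = 12.3333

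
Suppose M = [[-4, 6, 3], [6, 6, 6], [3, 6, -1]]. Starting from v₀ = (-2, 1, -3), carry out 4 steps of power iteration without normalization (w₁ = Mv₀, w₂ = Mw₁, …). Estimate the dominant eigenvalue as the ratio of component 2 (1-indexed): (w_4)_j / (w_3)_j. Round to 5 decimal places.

w1 = Mv₀ = ((-4)·(-2) + 6·1 + 3·(-3); 6·(-2) + 6·1 + 6·(-3); 3·(-2) + 6·1 + (-1)·(-3)) = (5, -24, 3)
w2 = Mw1 = ((-4)·5 + 6·(-24) + 3·3; 6·5 + 6·(-24) + 6·3; 3·5 + 6·(-24) + (-1)·3) = (-155, -96, -132)
w3 = Mw2 = (-352, -2298, -909)
w4 = Mw3 = (-15107, -21354, -13935)
Ratio at component: -21354 / -2298 = 9.29243

λ ≈ 9.29243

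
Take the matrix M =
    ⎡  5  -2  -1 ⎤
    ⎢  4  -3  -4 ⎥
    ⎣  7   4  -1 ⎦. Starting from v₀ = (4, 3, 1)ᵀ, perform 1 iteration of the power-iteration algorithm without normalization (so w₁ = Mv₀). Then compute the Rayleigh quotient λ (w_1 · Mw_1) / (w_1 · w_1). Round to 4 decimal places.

λ ≈ 1.4226

w1 = Mv₀ = (5·4 + (-2)·3 + (-1)·1; 4·4 + (-3)·3 + (-4)·1; 7·4 + 4·3 + (-1)·1) = (13, 3, 39)
Mw1 = (20, -113, 64)
w1·Mw1 = 13·20 + 3·(-113) + 39·64 = 2417; w1·w1 = 13·13 + 3·3 + 39·39 = 1699
λ ≈ 2417/1699 = 1.4226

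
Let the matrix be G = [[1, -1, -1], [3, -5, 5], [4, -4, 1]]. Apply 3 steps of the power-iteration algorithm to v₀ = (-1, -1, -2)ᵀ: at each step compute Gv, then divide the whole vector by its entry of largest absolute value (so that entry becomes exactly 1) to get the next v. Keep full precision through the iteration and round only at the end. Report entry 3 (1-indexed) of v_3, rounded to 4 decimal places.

Gv0 = (2.00000, -8.00000, -2.00000); divide by -8.00000 → v1 = (-0.25000, 1.00000, 0.25000)
Gv1 = (-1.50000, -4.50000, -4.75000); divide by -4.75000 → v2 = (0.31579, 0.94737, 1.00000)
Gv2 = (-1.63158, 1.21053, -1.52632); divide by -1.63158 → v3 = (1.00000, -0.74194, 0.93548)
Requested entry of v3: -58/-62 = 0.9355

0.9355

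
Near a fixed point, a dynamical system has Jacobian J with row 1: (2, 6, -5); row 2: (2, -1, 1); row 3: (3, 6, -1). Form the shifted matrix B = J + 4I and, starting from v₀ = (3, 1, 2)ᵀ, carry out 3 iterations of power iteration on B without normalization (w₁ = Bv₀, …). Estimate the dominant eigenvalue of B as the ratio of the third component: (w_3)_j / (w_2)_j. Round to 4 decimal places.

B = J + 4I has rows (6, 6, -5); (2, 3, 1); (3, 6, 3)
w1 = Bv₀ = (14, 11, 21)
w2 = Bw1 = (45, 82, 171)
w3 = Bw2 = (-93, 507, 1140)
Ratio: 1140/171 = 6.6667

μ ≈ 6.6667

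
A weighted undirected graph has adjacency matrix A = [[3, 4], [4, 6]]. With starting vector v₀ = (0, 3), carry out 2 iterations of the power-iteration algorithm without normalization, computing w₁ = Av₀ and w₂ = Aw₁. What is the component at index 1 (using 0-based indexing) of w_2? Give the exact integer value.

156

w1 = Av₀ = (12, 18)
w2 = Aw1 = (108, 156)
The requested component of w2 is 156.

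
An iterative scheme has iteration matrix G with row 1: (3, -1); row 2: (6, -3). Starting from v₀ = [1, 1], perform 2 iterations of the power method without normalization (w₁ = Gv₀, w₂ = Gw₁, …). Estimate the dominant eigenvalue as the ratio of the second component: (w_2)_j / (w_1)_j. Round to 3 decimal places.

w1 = Gv₀ = (3·1 + (-1)·1; 6·1 + (-3)·1) = (2, 3)
w2 = Gw1 = (3·2 + (-1)·3; 6·2 + (-3)·3) = (3, 3)
Ratio at component: 3 / 3 = 1.000

λ ≈ 1.000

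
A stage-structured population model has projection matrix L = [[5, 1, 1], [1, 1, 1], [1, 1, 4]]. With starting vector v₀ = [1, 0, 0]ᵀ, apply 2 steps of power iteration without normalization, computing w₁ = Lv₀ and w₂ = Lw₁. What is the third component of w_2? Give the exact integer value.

w1 = Lv₀ = (5·1 + 1·0 + 1·0; 1·1 + 1·0 + 1·0; 1·1 + 1·0 + 4·0) = (5, 1, 1)
w2 = Lw1 = (5·5 + 1·1 + 1·1; 1·5 + 1·1 + 1·1; 1·5 + 1·1 + 4·1) = (27, 7, 10)
The requested component of w2 is 10.

10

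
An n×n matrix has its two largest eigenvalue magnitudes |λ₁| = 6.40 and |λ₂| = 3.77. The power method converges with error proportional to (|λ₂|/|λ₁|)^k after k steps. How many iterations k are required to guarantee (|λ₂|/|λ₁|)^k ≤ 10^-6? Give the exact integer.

27

|λ₂/λ₁| = 3.77/6.40 = 0.58906
Need k ≥ ln(10^-6) / ln(0.58906) = -13.8155 / -0.5292 ≈ 26.105
Smallest integer k satisfying the bound: 27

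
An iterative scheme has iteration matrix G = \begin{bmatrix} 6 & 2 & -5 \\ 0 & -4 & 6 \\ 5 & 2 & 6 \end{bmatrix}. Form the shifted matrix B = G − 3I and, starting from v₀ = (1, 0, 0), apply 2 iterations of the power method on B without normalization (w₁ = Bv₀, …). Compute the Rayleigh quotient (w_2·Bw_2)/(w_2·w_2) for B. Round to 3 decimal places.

1.658

B = G − 3I has rows (3, 2, -5); (0, -7, 6); (5, 2, 3)
w1 = Bv₀ = (3, 0, 5)
w2 = Bw1 = (-16, 30, 30)
Bw2 = (-138, -30, 70)
w2·Bw2 = 3408; w2·w2 = 2056; μ ≈ 3408/2056 = 1.658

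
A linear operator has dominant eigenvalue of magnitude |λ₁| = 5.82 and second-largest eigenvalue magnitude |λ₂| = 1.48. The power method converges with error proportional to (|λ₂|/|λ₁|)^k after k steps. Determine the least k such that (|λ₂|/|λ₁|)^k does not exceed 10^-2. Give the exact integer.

4

|λ₂/λ₁| = 1.48/5.82 = 0.25430
Need k ≥ ln(10^-2) / ln(0.25430) = -4.6052 / -1.3693 ≈ 3.363
Smallest integer k satisfying the bound: 4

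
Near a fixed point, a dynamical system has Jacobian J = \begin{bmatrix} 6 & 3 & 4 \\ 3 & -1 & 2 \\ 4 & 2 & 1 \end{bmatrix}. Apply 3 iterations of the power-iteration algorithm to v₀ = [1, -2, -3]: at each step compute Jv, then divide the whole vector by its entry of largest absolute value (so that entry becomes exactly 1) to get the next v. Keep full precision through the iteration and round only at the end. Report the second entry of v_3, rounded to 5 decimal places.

0.38040

Jv0 = (-12.000000, -1.000000, -3.000000); divide by -12.000000 → v1 = (1.000000, 0.083333, 0.250000)
Jv1 = (7.250000, 3.416667, 4.416667); divide by 7.250000 → v2 = (1.000000, 0.471264, 0.609195)
Jv2 = (9.850575, 3.747126, 5.551724); divide by 9.850575 → v3 = (1.000000, 0.380397, 0.563594)
Requested entry of v3: -326/-857 = 0.38040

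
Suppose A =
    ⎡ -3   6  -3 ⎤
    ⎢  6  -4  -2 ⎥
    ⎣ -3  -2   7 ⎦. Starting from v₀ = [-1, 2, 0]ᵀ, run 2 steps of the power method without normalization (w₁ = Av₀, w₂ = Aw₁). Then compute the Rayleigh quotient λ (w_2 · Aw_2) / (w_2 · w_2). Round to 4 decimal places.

w1 = Av₀ = ((-3)·(-1) + 6·2 + (-3)·0; 6·(-1) + (-4)·2 + (-2)·0; (-3)·(-1) + (-2)·2 + 7·0) = (15, -14, -1)
w2 = Aw1 = ((-3)·15 + 6·(-14) + (-3)·(-1); 6·15 + (-4)·(-14) + (-2)·(-1); (-3)·15 + (-2)·(-14) + 7·(-1)) = (-126, 148, -24)
Aw2 = (1338, -1300, -86)
w2·Aw2 = (-126)·1338 + 148·(-1300) + (-24)·(-86) = -358924; w2·w2 = (-126)·(-126) + 148·148 + (-24)·(-24) = 38356
λ ≈ -358924/38356 = -9.3577

λ ≈ -9.3577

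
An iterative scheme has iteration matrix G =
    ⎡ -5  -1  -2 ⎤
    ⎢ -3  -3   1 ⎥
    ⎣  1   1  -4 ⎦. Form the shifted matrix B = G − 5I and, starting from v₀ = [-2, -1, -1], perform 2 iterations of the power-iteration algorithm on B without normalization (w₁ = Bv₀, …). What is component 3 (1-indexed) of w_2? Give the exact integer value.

B = G − 5I has rows (-10, -1, -2); (-3, -8, 1); (1, 1, -9)
w1 = Bv₀ = ((-10)·(-2) + (-1)·(-1) + (-2)·(-1); (-3)·(-2) + (-8)·(-1) + 1·(-1); 1·(-2) + 1·(-1) + (-9)·(-1)) = (23, 13, 6)
w2 = Bw1 = ((-10)·23 + (-1)·13 + (-2)·6; (-3)·23 + (-8)·13 + 1·6; 1·23 + 1·13 + (-9)·6) = (-255, -167, -18)
Requested component of w2: -18

-18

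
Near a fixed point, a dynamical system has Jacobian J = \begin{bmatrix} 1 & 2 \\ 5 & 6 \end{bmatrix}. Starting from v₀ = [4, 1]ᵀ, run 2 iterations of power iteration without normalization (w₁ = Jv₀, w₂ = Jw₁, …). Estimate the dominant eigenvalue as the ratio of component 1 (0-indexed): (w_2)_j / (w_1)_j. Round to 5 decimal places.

7.15385

w1 = Jv₀ = (6, 26)
w2 = Jw1 = (58, 186)
Ratio at component: 186 / 26 = 7.15385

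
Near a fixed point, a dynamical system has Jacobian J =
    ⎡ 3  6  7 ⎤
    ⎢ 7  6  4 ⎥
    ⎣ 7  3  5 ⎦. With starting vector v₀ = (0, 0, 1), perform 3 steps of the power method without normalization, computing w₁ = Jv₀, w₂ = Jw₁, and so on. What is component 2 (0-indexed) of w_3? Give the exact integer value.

w1 = Jv₀ = (7, 4, 5)
w2 = Jw1 = (80, 93, 86)
w3 = Jw2 = (1400, 1462, 1269)
The requested component of w3 is 1269.

1269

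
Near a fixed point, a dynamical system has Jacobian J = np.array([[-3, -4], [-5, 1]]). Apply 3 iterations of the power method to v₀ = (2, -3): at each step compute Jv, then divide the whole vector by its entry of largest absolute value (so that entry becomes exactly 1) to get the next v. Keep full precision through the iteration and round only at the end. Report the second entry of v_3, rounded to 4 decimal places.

1.0000

Jv0 = (6.00000, -13.00000); divide by -13.00000 → v1 = (-0.46154, 1.00000)
Jv1 = (-2.61538, 3.30769); divide by 3.30769 → v2 = (-0.79070, 1.00000)
Jv2 = (-1.62791, 4.95349); divide by 4.95349 → v3 = (-0.32864, 1.00000)
Requested entry of v3: -213/-213 = 1.0000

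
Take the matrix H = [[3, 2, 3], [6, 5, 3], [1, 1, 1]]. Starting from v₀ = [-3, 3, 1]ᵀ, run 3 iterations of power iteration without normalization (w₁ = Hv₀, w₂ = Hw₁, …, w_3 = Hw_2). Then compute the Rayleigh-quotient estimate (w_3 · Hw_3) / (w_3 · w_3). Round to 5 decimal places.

w1 = Hv₀ = (0, 0, 1)
w2 = Hw1 = (3, 3, 1)
w3 = Hw2 = (18, 36, 7)
Hw3 = (147, 309, 61)
w3·Hw3 = 18·147 + 36·309 + 7·61 = 14197; w3·w3 = 18·18 + 36·36 + 7·7 = 1669
λ ≈ 14197/1669 = 8.50629

8.50629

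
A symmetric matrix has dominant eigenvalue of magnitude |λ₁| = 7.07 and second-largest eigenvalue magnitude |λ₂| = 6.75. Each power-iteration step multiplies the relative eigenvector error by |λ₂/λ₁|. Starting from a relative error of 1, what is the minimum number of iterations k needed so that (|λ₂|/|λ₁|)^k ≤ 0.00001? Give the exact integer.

|λ₂/λ₁| = 6.75/7.07 = 0.95474
Need k ≥ ln(0.00001) / ln(0.95474) = -11.5129 / -0.0463 ≈ 248.563
Smallest integer k satisfying the bound: 249

249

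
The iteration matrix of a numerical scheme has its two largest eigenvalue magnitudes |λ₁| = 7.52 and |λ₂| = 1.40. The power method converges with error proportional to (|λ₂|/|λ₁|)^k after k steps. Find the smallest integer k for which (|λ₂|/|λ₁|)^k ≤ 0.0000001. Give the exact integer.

10

|λ₂/λ₁| = 1.40/7.52 = 0.18617
Need k ≥ ln(0.0000001) / ln(0.18617) = -16.1181 / -1.6811 ≈ 9.588
Smallest integer k satisfying the bound: 10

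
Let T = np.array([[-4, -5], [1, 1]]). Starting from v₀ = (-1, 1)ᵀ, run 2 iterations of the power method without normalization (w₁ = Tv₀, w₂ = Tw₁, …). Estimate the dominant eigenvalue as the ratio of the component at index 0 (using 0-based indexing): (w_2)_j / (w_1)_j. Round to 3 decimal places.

w1 = Tv₀ = (-1, 0)
w2 = Tw1 = (4, -1)
Ratio at component: 4 / -1 = -4.000

-4.000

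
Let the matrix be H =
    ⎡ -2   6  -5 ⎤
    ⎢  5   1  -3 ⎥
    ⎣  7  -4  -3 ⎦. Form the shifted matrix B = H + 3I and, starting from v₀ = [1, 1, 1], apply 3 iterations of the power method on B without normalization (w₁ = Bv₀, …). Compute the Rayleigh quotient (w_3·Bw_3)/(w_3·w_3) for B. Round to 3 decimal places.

B = H + 3I has rows (1, 6, -5); (5, 4, -3); (7, -4, 0)
w1 = Bv₀ = (1·1 + 6·1 + (-5)·1; 5·1 + 4·1 + (-3)·1; 7·1 + (-4)·1 + 0·1) = (2, 6, 3)
w2 = Bw1 = (1·2 + 6·6 + (-5)·3; 5·2 + 4·6 + (-3)·3; 7·2 + (-4)·6 + 0·3) = (23, 25, -10)
w3 = Bw2 = (223, 245, 61)
Bw3 = (1388, 1912, 581)
w3·Bw3 = 813405; w3·w3 = 113475; μ ≈ 813405/113475 = 7.168

μ ≈ 7.168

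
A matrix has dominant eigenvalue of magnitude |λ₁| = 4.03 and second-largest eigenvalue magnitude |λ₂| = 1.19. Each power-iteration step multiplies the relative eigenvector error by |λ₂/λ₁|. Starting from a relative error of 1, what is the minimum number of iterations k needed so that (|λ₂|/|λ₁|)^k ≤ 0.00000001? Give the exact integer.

16

|λ₂/λ₁| = 1.19/4.03 = 0.29529
Need k ≥ ln(0.00000001) / ln(0.29529) = -18.4207 / -1.2198 ≈ 15.101
Smallest integer k satisfying the bound: 16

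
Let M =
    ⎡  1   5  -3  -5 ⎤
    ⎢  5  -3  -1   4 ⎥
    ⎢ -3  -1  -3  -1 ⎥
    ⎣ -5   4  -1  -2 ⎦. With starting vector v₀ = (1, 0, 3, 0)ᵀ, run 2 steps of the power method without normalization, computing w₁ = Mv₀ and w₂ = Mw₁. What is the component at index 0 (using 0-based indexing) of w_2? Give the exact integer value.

78

w1 = Mv₀ = (-8, 2, -12, -8)
w2 = Mw1 = (78, -66, 66, 76)
The requested component of w2 is 78.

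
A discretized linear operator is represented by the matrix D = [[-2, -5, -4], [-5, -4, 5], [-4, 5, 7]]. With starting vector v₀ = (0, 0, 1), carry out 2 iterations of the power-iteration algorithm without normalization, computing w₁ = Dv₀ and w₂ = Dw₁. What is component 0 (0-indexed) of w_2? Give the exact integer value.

w1 = Dv₀ = ((-2)·0 + (-5)·0 + (-4)·1; (-5)·0 + (-4)·0 + 5·1; (-4)·0 + 5·0 + 7·1) = (-4, 5, 7)
w2 = Dw1 = ((-2)·(-4) + (-5)·5 + (-4)·7; (-5)·(-4) + (-4)·5 + 5·7; (-4)·(-4) + 5·5 + 7·7) = (-45, 35, 90)
The requested component of w2 is -45.

-45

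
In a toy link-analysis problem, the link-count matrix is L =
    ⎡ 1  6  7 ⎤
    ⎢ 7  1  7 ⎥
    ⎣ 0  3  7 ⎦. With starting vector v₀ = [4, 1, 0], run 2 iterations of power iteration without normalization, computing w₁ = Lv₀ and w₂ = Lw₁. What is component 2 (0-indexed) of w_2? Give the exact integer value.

w1 = Lv₀ = (10, 29, 3)
w2 = Lw1 = (205, 120, 108)
The requested component of w2 is 108.

108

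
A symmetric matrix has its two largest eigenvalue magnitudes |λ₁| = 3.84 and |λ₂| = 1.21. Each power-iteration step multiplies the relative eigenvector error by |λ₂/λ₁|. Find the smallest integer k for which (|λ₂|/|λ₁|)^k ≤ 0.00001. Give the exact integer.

|λ₂/λ₁| = 1.21/3.84 = 0.31510
Need k ≥ ln(0.00001) / ln(0.31510) = -11.5129 / -1.1549 ≈ 9.969
Smallest integer k satisfying the bound: 10

10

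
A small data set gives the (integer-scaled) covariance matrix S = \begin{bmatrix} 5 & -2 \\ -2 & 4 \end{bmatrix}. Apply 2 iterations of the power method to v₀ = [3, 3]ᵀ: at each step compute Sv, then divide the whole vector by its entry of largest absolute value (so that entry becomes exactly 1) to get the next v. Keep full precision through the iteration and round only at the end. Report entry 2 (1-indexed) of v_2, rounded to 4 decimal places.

Sv0 = (9.00000, 6.00000); divide by 9.00000 → v1 = (1.00000, 0.66667)
Sv1 = (3.66667, 0.66667); divide by 3.66667 → v2 = (1.00000, 0.18182)
Requested entry of v2: 6/33 = 0.1818

0.1818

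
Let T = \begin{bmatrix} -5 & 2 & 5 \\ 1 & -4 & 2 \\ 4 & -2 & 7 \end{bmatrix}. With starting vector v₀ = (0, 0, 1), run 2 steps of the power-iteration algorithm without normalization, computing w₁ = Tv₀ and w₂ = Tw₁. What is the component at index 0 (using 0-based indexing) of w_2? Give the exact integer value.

w1 = Tv₀ = (5, 2, 7)
w2 = Tw1 = (14, 11, 65)
The requested component of w2 is 14.

14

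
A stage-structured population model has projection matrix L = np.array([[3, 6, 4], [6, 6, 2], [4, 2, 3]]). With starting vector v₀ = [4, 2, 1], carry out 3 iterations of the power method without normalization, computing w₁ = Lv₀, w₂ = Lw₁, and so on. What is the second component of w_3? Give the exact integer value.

w1 = Lv₀ = (28, 38, 23)
w2 = Lw1 = (404, 442, 257)
w3 = Lw2 = (4892, 5590, 3271)
The requested component of w3 is 5590.

5590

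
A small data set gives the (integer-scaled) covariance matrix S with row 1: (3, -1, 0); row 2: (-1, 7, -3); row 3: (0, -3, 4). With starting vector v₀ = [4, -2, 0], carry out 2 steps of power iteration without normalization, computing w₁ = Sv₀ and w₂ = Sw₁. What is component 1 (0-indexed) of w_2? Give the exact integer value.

w1 = Sv₀ = (3·4 + (-1)·(-2) + 0·0; (-1)·4 + 7·(-2) + (-3)·0; 0·4 + (-3)·(-2) + 4·0) = (14, -18, 6)
w2 = Sw1 = (3·14 + (-1)·(-18) + 0·6; (-1)·14 + 7·(-18) + (-3)·6; 0·14 + (-3)·(-18) + 4·6) = (60, -158, 78)
The requested component of w2 is -158.

-158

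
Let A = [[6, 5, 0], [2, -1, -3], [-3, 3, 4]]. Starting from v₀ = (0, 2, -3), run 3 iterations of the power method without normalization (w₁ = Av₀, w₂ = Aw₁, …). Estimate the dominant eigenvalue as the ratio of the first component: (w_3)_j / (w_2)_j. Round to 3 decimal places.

7.632

w1 = Av₀ = (6·0 + 5·2 + 0·(-3); 2·0 + (-1)·2 + (-3)·(-3); (-3)·0 + 3·2 + 4·(-3)) = (10, 7, -6)
w2 = Aw1 = (6·10 + 5·7 + 0·(-6); 2·10 + (-1)·7 + (-3)·(-6); (-3)·10 + 3·7 + 4·(-6)) = (95, 31, -33)
w3 = Aw2 = (725, 258, -324)
Ratio at component: 725 / 95 = 7.632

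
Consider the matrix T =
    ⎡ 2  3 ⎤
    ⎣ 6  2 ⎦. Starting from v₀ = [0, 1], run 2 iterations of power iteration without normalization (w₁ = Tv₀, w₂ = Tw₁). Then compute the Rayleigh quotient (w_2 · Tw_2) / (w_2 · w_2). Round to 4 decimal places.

λ ≈ 5.7834

w1 = Tv₀ = (3, 2)
w2 = Tw1 = (12, 22)
Tw2 = (90, 116)
w2·Tw2 = 12·90 + 22·116 = 3632; w2·w2 = 12·12 + 22·22 = 628
λ ≈ 3632/628 = 5.7834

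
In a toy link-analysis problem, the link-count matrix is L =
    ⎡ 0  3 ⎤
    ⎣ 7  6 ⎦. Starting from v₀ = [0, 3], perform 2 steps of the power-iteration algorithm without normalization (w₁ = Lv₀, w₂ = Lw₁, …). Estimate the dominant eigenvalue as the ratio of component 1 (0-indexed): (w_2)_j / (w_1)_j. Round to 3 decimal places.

w1 = Lv₀ = (9, 18)
w2 = Lw1 = (54, 171)
Ratio at component: 171 / 18 = 9.500

λ ≈ 9.500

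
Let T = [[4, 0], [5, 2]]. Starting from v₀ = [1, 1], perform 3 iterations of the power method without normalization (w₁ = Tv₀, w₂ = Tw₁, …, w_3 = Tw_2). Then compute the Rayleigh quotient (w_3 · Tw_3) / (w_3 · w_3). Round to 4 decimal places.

w1 = Tv₀ = (4, 7)
w2 = Tw1 = (16, 34)
w3 = Tw2 = (64, 148)
Tw3 = (256, 616)
w3·Tw3 = 64·256 + 148·616 = 107552; w3·w3 = 64·64 + 148·148 = 26000
λ ≈ 107552/26000 = 4.1366

λ ≈ 4.1366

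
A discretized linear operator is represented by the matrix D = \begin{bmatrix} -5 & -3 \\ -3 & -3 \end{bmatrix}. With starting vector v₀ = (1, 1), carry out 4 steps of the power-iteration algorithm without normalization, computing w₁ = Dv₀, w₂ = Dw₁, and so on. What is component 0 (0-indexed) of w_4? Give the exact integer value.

w1 = Dv₀ = (-8, -6)
w2 = Dw1 = (58, 42)
w3 = Dw2 = (-416, -300)
w4 = Dw3 = (2980, 2148)
The requested component of w4 is 2980.

2980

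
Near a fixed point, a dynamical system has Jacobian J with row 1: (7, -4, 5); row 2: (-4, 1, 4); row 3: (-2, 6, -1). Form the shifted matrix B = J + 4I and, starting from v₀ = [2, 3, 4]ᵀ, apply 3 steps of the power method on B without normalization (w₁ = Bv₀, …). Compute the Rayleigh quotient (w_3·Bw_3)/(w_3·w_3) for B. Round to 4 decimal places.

B = J + 4I has rows (11, -4, 5); (-4, 5, 4); (-2, 6, 3)
w1 = Bv₀ = (11·2 + (-4)·3 + 5·4; (-4)·2 + 5·3 + 4·4; (-2)·2 + 6·3 + 3·4) = (30, 23, 26)
w2 = Bw1 = (11·30 + (-4)·23 + 5·26; (-4)·30 + 5·23 + 4·26; (-2)·30 + 6·23 + 3·26) = (368, 99, 156)
w3 = Bw2 = (4432, -353, 326)
Bw3 = (51794, -18189, -10004)
w3·Bw3 = 232710421; w3·w3 = 19873509; μ ≈ 232710421/19873509 = 11.7096

11.7096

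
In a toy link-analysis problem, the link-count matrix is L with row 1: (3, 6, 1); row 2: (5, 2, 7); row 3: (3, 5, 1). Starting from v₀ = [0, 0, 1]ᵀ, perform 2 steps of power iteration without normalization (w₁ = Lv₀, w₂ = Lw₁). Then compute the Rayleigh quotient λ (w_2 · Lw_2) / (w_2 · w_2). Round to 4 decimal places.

w1 = Lv₀ = (1, 7, 1)
w2 = Lw1 = (46, 26, 39)
Lw2 = (333, 555, 307)
w2·Lw2 = 46·333 + 26·555 + 39·307 = 41721; w2·w2 = 46·46 + 26·26 + 39·39 = 4313
λ ≈ 41721/4313 = 9.6733

λ ≈ 9.6733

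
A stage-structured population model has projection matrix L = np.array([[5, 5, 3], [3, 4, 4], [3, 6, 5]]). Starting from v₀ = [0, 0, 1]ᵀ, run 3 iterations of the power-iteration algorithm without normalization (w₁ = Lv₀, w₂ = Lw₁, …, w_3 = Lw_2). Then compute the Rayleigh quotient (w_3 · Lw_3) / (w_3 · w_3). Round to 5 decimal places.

λ ≈ 12.53901

w1 = Lv₀ = (3, 4, 5)
w2 = Lw1 = (50, 45, 58)
w3 = Lw2 = (649, 562, 710)
Lw3 = (8185, 7035, 8869)
w3·Lw3 = 649·8185 + 562·7035 + 710·8869 = 15562725; w3·w3 = 649·649 + 562·562 + 710·710 = 1241145
λ ≈ 15562725/1241145 = 12.53901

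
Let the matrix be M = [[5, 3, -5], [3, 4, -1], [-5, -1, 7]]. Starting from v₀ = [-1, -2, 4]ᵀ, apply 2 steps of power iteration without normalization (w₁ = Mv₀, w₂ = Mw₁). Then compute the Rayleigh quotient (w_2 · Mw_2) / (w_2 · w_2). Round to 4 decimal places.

w1 = Mv₀ = (-31, -15, 35)
w2 = Mw1 = (-375, -188, 415)
Mw2 = (-4514, -2292, 4968)
w2·Mw2 = (-375)·(-4514) + (-188)·(-2292) + 415·4968 = 4185366; w2·w2 = (-375)·(-375) + (-188)·(-188) + 415·415 = 348194
λ ≈ 4185366/348194 = 12.0202

λ ≈ 12.0202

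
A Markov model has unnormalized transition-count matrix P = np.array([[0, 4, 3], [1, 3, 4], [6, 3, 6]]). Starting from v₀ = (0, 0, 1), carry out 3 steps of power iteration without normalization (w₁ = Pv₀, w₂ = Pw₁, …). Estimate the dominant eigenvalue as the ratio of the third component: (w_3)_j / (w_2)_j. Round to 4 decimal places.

λ ≈ 10.8636

w1 = Pv₀ = (0·0 + 4·0 + 3·1; 1·0 + 3·0 + 4·1; 6·0 + 3·0 + 6·1) = (3, 4, 6)
w2 = Pw1 = (0·3 + 4·4 + 3·6; 1·3 + 3·4 + 4·6; 6·3 + 3·4 + 6·6) = (34, 39, 66)
w3 = Pw2 = (354, 415, 717)
Ratio at component: 717 / 66 = 10.8636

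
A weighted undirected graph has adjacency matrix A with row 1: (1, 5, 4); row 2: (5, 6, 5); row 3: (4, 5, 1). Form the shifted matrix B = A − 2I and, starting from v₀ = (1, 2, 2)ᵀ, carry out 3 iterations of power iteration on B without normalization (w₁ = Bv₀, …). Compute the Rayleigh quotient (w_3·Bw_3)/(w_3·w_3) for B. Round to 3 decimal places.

10.578

B = A − 2I has rows (-1, 5, 4); (5, 4, 5); (4, 5, -1)
w1 = Bv₀ = ((-1)·1 + 5·2 + 4·2; 5·1 + 4·2 + 5·2; 4·1 + 5·2 + (-1)·2) = (17, 23, 12)
w2 = Bw1 = ((-1)·17 + 5·23 + 4·12; 5·17 + 4·23 + 5·12; 4·17 + 5·23 + (-1)·12) = (146, 237, 171)
w3 = Bw2 = (1723, 2533, 1598)
Bw3 = (17334, 26737, 17959)
w3·Bw3 = 126289785; w3·w3 = 11938422; μ ≈ 126289785/11938422 = 10.578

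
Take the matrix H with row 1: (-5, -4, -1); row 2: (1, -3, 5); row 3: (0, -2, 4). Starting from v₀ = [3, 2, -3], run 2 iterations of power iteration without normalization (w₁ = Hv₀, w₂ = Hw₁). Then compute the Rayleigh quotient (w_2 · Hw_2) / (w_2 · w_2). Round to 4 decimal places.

-3.7878

w1 = Hv₀ = ((-5)·3 + (-4)·2 + (-1)·(-3); 1·3 + (-3)·2 + 5·(-3); 0·3 + (-2)·2 + 4·(-3)) = (-20, -18, -16)
w2 = Hw1 = ((-5)·(-20) + (-4)·(-18) + (-1)·(-16); 1·(-20) + (-3)·(-18) + 5·(-16); 0·(-20) + (-2)·(-18) + 4·(-16)) = (188, -46, -28)
Hw2 = (-728, 186, -20)
w2·Hw2 = 188·(-728) + (-46)·186 + (-28)·(-20) = -144860; w2·w2 = 188·188 + (-46)·(-46) + (-28)·(-28) = 38244
λ ≈ -144860/38244 = -3.7878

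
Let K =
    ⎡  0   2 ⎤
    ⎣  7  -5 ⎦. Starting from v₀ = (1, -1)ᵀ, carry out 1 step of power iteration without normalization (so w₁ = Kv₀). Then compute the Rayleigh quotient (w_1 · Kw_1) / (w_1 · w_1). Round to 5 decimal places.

-6.32432

w1 = Kv₀ = (0·1 + 2·(-1); 7·1 + (-5)·(-1)) = (-2, 12)
Kw1 = (24, -74)
w1·Kw1 = (-2)·24 + 12·(-74) = -936; w1·w1 = (-2)·(-2) + 12·12 = 148
λ ≈ -936/148 = -6.32432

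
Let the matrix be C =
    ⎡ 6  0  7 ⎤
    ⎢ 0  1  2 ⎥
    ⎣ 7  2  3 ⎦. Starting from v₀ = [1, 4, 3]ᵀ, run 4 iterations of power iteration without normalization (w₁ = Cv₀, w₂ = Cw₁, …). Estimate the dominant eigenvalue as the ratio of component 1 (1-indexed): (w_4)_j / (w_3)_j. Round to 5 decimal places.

w1 = Cv₀ = (6·1 + 0·4 + 7·3; 0·1 + 1·4 + 2·3; 7·1 + 2·4 + 3·3) = (27, 10, 24)
w2 = Cw1 = (6·27 + 0·10 + 7·24; 0·27 + 1·10 + 2·24; 7·27 + 2·10 + 3·24) = (330, 58, 281)
w3 = Cw2 = (3947, 620, 3269)
w4 = Cw3 = (46565, 7158, 38676)
Ratio at component: 46565 / 3947 = 11.79757

λ ≈ 11.79757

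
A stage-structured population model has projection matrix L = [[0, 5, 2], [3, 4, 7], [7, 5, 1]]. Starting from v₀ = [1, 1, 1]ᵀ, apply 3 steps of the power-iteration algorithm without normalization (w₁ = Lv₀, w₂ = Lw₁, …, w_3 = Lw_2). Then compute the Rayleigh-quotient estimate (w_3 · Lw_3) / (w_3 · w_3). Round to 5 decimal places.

λ ≈ 11.65069

w1 = Lv₀ = (7, 14, 13)
w2 = Lw1 = (96, 168, 132)
w3 = Lw2 = (1104, 1884, 1644)
Lw3 = (12708, 22356, 18792)
w3·Lw3 = 1104·12708 + 1884·22356 + 1644·18792 = 87042384; w3·w3 = 1104·1104 + 1884·1884 + 1644·1644 = 7471008
λ ≈ 87042384/7471008 = 11.65069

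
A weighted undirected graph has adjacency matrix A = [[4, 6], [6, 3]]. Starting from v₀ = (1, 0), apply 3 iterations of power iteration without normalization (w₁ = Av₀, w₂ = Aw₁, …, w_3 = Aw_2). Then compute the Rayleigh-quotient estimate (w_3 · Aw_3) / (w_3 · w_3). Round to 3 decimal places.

λ ≈ 9.517

w1 = Av₀ = (4, 6)
w2 = Aw1 = (52, 42)
w3 = Aw2 = (460, 438)
Aw3 = (4468, 4074)
w3·Aw3 = 460·4468 + 438·4074 = 3839692; w3·w3 = 460·460 + 438·438 = 403444
λ ≈ 3839692/403444 = 9.517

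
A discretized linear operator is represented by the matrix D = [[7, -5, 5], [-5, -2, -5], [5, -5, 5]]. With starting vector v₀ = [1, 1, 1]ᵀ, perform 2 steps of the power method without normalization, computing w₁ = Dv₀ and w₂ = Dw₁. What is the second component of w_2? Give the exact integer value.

-36

w1 = Dv₀ = (7·1 + (-5)·1 + 5·1; (-5)·1 + (-2)·1 + (-5)·1; 5·1 + (-5)·1 + 5·1) = (7, -12, 5)
w2 = Dw1 = (7·7 + (-5)·(-12) + 5·5; (-5)·7 + (-2)·(-12) + (-5)·5; 5·7 + (-5)·(-12) + 5·5) = (134, -36, 120)
The requested component of w2 is -36.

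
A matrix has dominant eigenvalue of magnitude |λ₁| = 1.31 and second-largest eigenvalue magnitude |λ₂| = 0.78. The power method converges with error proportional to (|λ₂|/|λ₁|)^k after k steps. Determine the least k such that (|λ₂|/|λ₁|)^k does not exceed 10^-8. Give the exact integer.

|λ₂/λ₁| = 0.78/1.31 = 0.59542
Need k ≥ ln(10^-8) / ln(0.59542) = -18.4207 / -0.5185 ≈ 35.528
Smallest integer k satisfying the bound: 36

36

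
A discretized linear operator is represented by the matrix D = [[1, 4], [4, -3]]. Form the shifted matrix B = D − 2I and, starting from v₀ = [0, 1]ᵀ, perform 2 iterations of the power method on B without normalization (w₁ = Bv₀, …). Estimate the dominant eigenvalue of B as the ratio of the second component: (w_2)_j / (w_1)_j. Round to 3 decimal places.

B = D − 2I has rows (-1, 4); (4, -5)
w1 = Bv₀ = ((-1)·0 + 4·1; 4·0 + (-5)·1) = (4, -5)
w2 = Bw1 = ((-1)·4 + 4·(-5); 4·4 + (-5)·(-5)) = (-24, 41)
Ratio: 41/-5 = -8.200

-8.200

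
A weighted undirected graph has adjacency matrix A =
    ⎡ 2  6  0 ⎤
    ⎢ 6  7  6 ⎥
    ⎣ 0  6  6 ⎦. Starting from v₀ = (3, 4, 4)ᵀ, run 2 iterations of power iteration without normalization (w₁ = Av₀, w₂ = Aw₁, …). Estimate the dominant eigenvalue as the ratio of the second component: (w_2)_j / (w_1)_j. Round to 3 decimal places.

w1 = Av₀ = (30, 70, 48)
w2 = Aw1 = (480, 958, 708)
Ratio at component: 958 / 70 = 13.686

13.686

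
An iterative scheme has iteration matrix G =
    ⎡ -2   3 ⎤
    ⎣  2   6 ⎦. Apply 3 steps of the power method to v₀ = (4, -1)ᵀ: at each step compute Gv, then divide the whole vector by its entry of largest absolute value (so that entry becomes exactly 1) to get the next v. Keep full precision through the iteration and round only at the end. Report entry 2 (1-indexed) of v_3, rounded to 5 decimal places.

0.04651

Gv0 = (-11.000000, 2.000000); divide by -11.000000 → v1 = (1.000000, -0.181818)
Gv1 = (-2.545455, 0.909091); divide by -2.545455 → v2 = (1.000000, -0.357143)
Gv2 = (-3.071429, -0.142857); divide by -3.071429 → v3 = (1.000000, 0.046512)
Requested entry of v3: -4/-86 = 0.04651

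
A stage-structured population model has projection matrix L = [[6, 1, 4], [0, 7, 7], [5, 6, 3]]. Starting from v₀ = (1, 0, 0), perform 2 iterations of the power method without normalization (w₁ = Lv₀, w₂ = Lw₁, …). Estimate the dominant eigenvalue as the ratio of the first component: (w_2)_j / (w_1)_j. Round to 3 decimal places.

w1 = Lv₀ = (6·1 + 1·0 + 4·0; 0·1 + 7·0 + 7·0; 5·1 + 6·0 + 3·0) = (6, 0, 5)
w2 = Lw1 = (6·6 + 1·0 + 4·5; 0·6 + 7·0 + 7·5; 5·6 + 6·0 + 3·5) = (56, 35, 45)
Ratio at component: 56 / 6 = 9.333

λ ≈ 9.333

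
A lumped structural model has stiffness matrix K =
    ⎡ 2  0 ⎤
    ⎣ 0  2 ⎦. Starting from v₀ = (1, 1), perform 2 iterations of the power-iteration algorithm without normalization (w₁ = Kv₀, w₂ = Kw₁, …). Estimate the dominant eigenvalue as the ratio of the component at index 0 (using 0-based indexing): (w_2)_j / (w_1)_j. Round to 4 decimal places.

2.0000

w1 = Kv₀ = (2·1 + 0·1; 0·1 + 2·1) = (2, 2)
w2 = Kw1 = (2·2 + 0·2; 0·2 + 2·2) = (4, 4)
Ratio at component: 4 / 2 = 2.0000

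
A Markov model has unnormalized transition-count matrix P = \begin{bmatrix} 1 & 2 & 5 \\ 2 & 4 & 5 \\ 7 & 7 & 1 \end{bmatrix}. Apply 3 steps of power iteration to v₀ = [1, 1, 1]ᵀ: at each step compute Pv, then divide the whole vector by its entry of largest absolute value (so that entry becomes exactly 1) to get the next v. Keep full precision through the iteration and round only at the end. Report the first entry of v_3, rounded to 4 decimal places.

0.6100

Pv0 = (8.00000, 11.00000, 15.00000); divide by 15.00000 → v1 = (0.53333, 0.73333, 1.00000)
Pv1 = (7.00000, 9.00000, 9.86667); divide by 9.86667 → v2 = (0.70946, 0.91216, 1.00000)
Pv2 = (7.53378, 10.06757, 12.35135); divide by 12.35135 → v3 = (0.60996, 0.81510, 1.00000)
Requested entry of v3: 1115/1828 = 0.6100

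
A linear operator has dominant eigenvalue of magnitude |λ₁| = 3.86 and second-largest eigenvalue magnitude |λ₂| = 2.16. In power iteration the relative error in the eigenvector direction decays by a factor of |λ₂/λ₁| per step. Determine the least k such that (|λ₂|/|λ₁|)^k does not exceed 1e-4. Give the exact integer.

16

|λ₂/λ₁| = 2.16/3.86 = 0.55959
Need k ≥ ln(1e-4) / ln(0.55959) = -9.2103 / -0.5806 ≈ 15.865
Smallest integer k satisfying the bound: 16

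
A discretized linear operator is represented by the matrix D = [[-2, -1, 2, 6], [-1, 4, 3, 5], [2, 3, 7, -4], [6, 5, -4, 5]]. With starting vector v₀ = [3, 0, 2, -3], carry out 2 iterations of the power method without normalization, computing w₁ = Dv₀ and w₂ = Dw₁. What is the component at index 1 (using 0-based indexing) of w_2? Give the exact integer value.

43

w1 = Dv₀ = ((-2)·3 + (-1)·0 + 2·2 + 6·(-3); (-1)·3 + 4·0 + 3·2 + 5·(-3); 2·3 + 3·0 + 7·2 + (-4)·(-3); 6·3 + 5·0 + (-4)·2 + 5·(-3)) = (-20, -12, 32, -5)
w2 = Dw1 = ((-2)·(-20) + (-1)·(-12) + 2·32 + 6·(-5); (-1)·(-20) + 4·(-12) + 3·32 + 5·(-5); 2·(-20) + 3·(-12) + 7·32 + (-4)·(-5); 6·(-20) + 5·(-12) + (-4)·32 + 5·(-5)) = (86, 43, 168, -333)
The requested component of w2 is 43.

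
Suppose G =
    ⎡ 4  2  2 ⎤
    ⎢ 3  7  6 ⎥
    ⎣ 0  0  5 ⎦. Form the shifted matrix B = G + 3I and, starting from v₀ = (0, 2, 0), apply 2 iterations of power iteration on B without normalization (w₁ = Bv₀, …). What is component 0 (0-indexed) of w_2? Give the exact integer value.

68

B = G + 3I has rows (7, 2, 2); (3, 10, 6); (0, 0, 8)
w1 = Bv₀ = (4, 20, 0)
w2 = Bw1 = (68, 212, 0)
Requested component of w2: 68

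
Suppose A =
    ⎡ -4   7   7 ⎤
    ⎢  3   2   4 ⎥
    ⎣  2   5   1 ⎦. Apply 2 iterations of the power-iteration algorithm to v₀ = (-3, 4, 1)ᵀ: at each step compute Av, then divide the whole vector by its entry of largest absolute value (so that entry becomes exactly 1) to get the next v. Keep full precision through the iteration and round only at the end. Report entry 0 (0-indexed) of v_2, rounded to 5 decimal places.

Av0 = (47.000000, 3.000000, 15.000000); divide by 47.000000 → v1 = (1.000000, 0.063830, 0.319149)
Av1 = (-1.319149, 4.404255, 2.638298); divide by 4.404255 → v2 = (-0.299517, 1.000000, 0.599034)
Requested entry of v2: -62/207 = -0.29952

-0.29952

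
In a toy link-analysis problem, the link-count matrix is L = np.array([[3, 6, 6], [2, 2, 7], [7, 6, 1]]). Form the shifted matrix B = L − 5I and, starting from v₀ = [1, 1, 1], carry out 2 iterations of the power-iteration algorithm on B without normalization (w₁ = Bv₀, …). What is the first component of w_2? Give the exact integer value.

70

B = L − 5I has rows (-2, 6, 6); (2, -3, 7); (7, 6, -4)
w1 = Bv₀ = (10, 6, 9)
w2 = Bw1 = (70, 65, 70)
Requested component of w2: 70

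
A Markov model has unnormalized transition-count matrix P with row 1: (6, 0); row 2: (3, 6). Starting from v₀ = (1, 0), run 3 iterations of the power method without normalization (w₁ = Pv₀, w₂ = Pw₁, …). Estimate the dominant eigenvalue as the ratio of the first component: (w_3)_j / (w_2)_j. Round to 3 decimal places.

w1 = Pv₀ = (6, 3)
w2 = Pw1 = (36, 36)
w3 = Pw2 = (216, 324)
Ratio at component: 216 / 36 = 6.000

λ ≈ 6.000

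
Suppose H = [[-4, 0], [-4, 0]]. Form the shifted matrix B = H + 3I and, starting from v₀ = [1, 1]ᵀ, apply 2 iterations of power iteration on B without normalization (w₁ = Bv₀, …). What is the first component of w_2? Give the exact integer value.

1

B = H + 3I has rows (-1, 0); (-4, 3)
w1 = Bv₀ = (-1, -1)
w2 = Bw1 = (1, 1)
Requested component of w2: 1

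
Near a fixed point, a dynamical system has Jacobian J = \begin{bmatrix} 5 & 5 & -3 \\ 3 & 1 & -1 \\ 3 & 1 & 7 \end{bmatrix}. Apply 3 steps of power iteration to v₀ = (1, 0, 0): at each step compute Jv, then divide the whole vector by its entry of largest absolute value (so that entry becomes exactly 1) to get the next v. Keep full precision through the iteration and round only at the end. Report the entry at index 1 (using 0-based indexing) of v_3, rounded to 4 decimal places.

0.1811

Jv0 = (5.00000, 3.00000, 3.00000); divide by 5.00000 → v1 = (1.00000, 0.60000, 0.60000)
Jv1 = (6.20000, 3.00000, 7.80000); divide by 7.80000 → v2 = (0.79487, 0.38462, 1.00000)
Jv2 = (2.89744, 1.76923, 9.76923); divide by 9.76923 → v3 = (0.29659, 0.18110, 1.00000)
Requested entry of v3: 69/381 = 0.1811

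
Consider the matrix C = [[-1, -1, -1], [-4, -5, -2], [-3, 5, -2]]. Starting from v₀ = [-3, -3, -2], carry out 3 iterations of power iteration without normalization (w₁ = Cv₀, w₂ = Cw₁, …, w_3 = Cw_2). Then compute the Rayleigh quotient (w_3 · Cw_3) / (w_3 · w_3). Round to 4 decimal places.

λ ≈ -4.4622

w1 = Cv₀ = ((-1)·(-3) + (-1)·(-3) + (-1)·(-2); (-4)·(-3) + (-5)·(-3) + (-2)·(-2); (-3)·(-3) + 5·(-3) + (-2)·(-2)) = (8, 31, -2)
w2 = Cw1 = ((-1)·8 + (-1)·31 + (-1)·(-2); (-4)·8 + (-5)·31 + (-2)·(-2); (-3)·8 + 5·31 + (-2)·(-2)) = (-37, -183, 135)
w3 = Cw2 = (85, 793, -1074)
Cw3 = (196, -2157, 5858)
w3·Cw3 = 85·196 + 793·(-2157) + (-1074)·5858 = -7985333; w3·w3 = 85·85 + 793·793 + (-1074)·(-1074) = 1789550
λ ≈ -7985333/1789550 = -4.4622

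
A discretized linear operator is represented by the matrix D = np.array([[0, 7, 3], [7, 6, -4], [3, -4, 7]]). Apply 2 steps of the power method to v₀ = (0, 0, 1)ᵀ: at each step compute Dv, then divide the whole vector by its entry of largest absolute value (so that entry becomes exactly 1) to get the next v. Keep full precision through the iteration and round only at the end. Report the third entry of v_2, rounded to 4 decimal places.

1.0000

Dv0 = (3.00000, -4.00000, 7.00000); divide by 7.00000 → v1 = (0.42857, -0.57143, 1.00000)
Dv1 = (-1.00000, -4.42857, 10.57143); divide by 10.57143 → v2 = (-0.09459, -0.41892, 1.00000)
Requested entry of v2: 74/74 = 1.0000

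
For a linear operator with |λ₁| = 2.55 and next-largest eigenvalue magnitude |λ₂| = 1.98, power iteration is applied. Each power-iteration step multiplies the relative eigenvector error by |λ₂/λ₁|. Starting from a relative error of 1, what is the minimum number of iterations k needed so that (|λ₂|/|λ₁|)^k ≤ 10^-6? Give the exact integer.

|λ₂/λ₁| = 1.98/2.55 = 0.77647
Need k ≥ ln(10^-6) / ln(0.77647) = -13.8155 / -0.2530 ≈ 54.608
Smallest integer k satisfying the bound: 55

55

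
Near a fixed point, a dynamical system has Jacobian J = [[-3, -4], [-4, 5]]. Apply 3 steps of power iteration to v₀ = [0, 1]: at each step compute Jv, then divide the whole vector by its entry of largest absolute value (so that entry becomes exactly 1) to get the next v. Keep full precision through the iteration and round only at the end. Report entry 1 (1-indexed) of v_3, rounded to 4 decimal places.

-0.5907

Jv0 = (-4.00000, 5.00000); divide by 5.00000 → v1 = (-0.80000, 1.00000)
Jv1 = (-1.60000, 8.20000); divide by 8.20000 → v2 = (-0.19512, 1.00000)
Jv2 = (-3.41463, 5.78049); divide by 5.78049 → v3 = (-0.59072, 1.00000)
Requested entry of v3: -140/237 = -0.5907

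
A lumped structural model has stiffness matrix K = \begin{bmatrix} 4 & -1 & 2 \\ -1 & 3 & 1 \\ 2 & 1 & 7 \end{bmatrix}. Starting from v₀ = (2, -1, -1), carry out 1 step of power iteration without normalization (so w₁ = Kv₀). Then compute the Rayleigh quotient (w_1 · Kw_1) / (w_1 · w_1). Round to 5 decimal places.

4.31683

w1 = Kv₀ = (4·2 + (-1)·(-1) + 2·(-1); (-1)·2 + 3·(-1) + 1·(-1); 2·2 + 1·(-1) + 7·(-1)) = (7, -6, -4)
Kw1 = (26, -29, -20)
w1·Kw1 = 7·26 + (-6)·(-29) + (-4)·(-20) = 436; w1·w1 = 7·7 + (-6)·(-6) + (-4)·(-4) = 101
λ ≈ 436/101 = 4.31683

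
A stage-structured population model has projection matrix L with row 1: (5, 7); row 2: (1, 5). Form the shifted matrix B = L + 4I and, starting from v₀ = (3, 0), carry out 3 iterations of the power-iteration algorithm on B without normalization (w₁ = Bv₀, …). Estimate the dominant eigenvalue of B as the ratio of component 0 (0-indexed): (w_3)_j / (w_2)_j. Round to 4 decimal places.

10.4318

B = L + 4I has rows (9, 7); (1, 9)
w1 = Bv₀ = (9·3 + 7·0; 1·3 + 9·0) = (27, 3)
w2 = Bw1 = (9·27 + 7·3; 1·27 + 9·3) = (264, 54)
w3 = Bw2 = (2754, 750)
Ratio: 2754/264 = 10.4318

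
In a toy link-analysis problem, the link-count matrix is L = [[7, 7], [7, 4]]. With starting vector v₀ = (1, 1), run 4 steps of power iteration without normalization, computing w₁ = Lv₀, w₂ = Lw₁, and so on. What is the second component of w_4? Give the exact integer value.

w1 = Lv₀ = (7·1 + 7·1; 7·1 + 4·1) = (14, 11)
w2 = Lw1 = (7·14 + 7·11; 7·14 + 4·11) = (175, 142)
w3 = Lw2 = (2219, 1793)
w4 = Lw3 = (28084, 22705)
The requested component of w4 is 22705.

22705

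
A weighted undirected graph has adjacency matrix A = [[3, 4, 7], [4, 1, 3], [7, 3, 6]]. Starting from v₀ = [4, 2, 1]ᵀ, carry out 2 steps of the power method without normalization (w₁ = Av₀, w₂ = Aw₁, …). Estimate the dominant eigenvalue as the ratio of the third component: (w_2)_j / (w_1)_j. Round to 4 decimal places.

w1 = Av₀ = (3·4 + 4·2 + 7·1; 4·4 + 1·2 + 3·1; 7·4 + 3·2 + 6·1) = (27, 21, 40)
w2 = Aw1 = (3·27 + 4·21 + 7·40; 4·27 + 1·21 + 3·40; 7·27 + 3·21 + 6·40) = (445, 249, 492)
Ratio at component: 492 / 40 = 12.3000

λ ≈ 12.3000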